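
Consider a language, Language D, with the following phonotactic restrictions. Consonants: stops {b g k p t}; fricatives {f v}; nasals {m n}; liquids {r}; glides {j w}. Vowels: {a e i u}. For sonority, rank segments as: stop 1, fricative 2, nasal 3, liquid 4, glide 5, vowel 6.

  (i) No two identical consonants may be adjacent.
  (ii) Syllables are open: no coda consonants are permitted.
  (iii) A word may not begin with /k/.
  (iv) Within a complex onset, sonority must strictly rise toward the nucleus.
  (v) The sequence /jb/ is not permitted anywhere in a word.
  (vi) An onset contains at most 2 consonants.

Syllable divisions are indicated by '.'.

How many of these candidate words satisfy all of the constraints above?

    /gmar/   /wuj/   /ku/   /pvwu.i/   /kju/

0

/gmar/ — violates constraint (ii): syllable 1 coda /r/ has 1 consonant (> 0) → ill-formed
/wuj/ — violates constraint (ii): syllable 1 coda /j/ has 1 consonant (> 0) → ill-formed
/ku/ — violates constraint (iii): word begins with /k/ → ill-formed
/pvwu.i/ — violates constraint (vi): syllable 1 onset /pvw/ has 3 consonants (> 2) → ill-formed
/kju/ — violates constraint (iii): word begins with /k/ → ill-formed
No form is well-formed → 0.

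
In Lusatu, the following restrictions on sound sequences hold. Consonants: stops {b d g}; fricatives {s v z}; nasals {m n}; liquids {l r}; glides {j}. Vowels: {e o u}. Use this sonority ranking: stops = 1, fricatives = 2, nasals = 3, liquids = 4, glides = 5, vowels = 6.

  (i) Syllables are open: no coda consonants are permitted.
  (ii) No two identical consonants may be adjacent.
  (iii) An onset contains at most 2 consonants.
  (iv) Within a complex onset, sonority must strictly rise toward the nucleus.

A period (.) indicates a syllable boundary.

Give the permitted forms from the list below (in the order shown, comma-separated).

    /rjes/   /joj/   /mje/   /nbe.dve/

/rjes/ — violates constraint (i): syllable 1 coda /s/ has 1 consonant (> 0) → not permitted
/joj/ — violates constraint (i): syllable 1 coda /j/ has 1 consonant (> 0) → not permitted
/mje/ — σ1 onset /mj/ (3→5 rises), coda /∅/ ok → permitted
/nbe.dve/ — violates constraint (iv): syllable 1 onset /nb/: /n/ (nasal, 3) → /b/ (stop, 1) does not rise → not permitted

/mje/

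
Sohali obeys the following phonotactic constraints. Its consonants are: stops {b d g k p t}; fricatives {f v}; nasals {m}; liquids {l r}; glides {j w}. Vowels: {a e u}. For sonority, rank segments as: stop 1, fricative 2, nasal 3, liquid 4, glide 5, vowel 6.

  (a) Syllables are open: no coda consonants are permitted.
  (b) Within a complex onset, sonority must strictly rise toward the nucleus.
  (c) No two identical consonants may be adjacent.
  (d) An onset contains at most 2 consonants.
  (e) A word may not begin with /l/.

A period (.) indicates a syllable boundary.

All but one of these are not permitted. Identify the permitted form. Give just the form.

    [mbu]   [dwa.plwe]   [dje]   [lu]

[dje]

[mbu] — violates constraint (b): syllable 1 onset /mb/: /m/ (nasal, 3) → /b/ (stop, 1) does not rise → not permitted
[dwa.plwe] — violates constraint (d): syllable 2 onset /plw/ has 3 consonants (> 2) → not permitted
[dje] — σ1 onset /dj/ (1→5 rises), coda /∅/ ok → permitted
[lu] — violates constraint (e): word begins with /l/ → not permitted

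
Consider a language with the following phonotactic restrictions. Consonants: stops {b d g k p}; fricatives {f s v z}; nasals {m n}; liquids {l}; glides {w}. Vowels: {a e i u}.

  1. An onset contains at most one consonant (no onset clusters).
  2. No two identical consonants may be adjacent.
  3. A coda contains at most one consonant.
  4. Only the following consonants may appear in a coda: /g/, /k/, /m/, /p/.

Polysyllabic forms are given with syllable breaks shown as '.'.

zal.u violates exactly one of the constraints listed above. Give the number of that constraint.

zal.u: syllable 1 coda contains /l/, which is not a licensed coda consonant.
This is a violation of constraint 4: "Only the following consonants may appear in a coda: /g/, /k/, /m/, /p/."
The remaining constraints (1, 2, 3) are satisfied.

4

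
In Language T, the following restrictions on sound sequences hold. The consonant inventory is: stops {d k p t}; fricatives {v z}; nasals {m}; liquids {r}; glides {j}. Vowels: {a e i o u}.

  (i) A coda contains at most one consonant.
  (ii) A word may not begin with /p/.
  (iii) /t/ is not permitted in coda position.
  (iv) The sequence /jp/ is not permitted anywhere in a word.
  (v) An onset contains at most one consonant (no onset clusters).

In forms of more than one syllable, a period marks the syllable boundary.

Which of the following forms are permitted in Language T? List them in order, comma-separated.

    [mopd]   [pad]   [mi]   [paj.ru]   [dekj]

[mi]

[mopd] — violates constraint (i): syllable 1 coda /pd/ has 2 consonants (> 1) → not permitted
[pad] — violates constraint (ii): word begins with /p/ → not permitted
[mi] — σ1 onset /m/, coda /∅/ ok → permitted
[paj.ru] — violates constraint (ii): word begins with /p/ → not permitted
[dekj] — violates constraint (i): syllable 1 coda /kj/ has 2 consonants (> 1) → not permitted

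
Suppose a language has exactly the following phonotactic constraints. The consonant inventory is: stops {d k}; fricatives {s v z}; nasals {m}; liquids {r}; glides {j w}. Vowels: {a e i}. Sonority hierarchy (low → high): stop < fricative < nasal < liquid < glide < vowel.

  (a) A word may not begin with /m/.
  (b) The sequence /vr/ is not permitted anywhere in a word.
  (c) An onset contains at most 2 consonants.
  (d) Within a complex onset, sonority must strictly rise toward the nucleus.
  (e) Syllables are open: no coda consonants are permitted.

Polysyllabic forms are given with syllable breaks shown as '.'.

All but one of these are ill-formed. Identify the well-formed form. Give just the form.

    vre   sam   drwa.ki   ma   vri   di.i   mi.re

di.i

vre — violates constraint (b): contains banned sequence /vr/ → ill-formed
sam — violates constraint (e): syllable 1 coda /m/ has 1 consonant (> 0) → ill-formed
drwa.ki — violates constraint (c): syllable 1 onset /drw/ has 3 consonants (> 2) → ill-formed
ma — violates constraint (a): word begins with /m/ → ill-formed
vri — violates constraint (b): contains banned sequence /vr/ → ill-formed
di.i — σ1 onset /d/, coda /∅/ ok; σ2 onset /∅/, coda /∅/ ok → well-formed
mi.re — violates constraint (a): word begins with /m/ → ill-formed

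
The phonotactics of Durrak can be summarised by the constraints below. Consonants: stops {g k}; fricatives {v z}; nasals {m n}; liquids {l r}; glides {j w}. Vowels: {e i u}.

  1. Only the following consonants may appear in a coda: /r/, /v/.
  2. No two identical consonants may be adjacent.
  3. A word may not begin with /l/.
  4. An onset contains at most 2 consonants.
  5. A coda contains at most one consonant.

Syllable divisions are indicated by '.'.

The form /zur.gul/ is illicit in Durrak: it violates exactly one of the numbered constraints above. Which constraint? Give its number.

1

/zur.gul/: syllable 2 coda contains /l/, which is not a licensed coda consonant.
This is a violation of constraint 1: "Only the following consonants may appear in a coda: /r/, /v/."
The remaining constraints (2, 3, 4, 5) are satisfied.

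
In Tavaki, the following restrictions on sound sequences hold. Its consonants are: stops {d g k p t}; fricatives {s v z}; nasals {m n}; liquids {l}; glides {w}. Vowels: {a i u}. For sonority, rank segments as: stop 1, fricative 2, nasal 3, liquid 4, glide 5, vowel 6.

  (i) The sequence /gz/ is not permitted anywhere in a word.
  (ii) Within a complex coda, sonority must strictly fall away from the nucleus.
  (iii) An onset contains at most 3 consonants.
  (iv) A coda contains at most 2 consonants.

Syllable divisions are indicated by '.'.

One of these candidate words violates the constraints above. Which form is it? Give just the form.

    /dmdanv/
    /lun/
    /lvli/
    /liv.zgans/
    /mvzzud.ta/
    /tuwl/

/dmdanv/ — σ1 onset /dmd/ (3C), coda /nv/ (3→2 falls) ok → licit
/lun/ — σ1 onset /l/, coda /n/ ok → licit
/lvli/ — σ1 onset /lvl/ (3C), coda /∅/ ok → licit
/liv.zgans/ — σ1 onset /l/, coda /v/ ok; σ2 onset /zg/ (2C), coda /ns/ (3→2 falls) ok → licit
/mvzzud.ta/ — violates constraint (iii): syllable 1 onset /mvzz/ has 4 consonants (> 3) → illicit
/tuwl/ — σ1 onset /t/, coda /wl/ (5→4 falls) ok → licit

/mvzzud.ta/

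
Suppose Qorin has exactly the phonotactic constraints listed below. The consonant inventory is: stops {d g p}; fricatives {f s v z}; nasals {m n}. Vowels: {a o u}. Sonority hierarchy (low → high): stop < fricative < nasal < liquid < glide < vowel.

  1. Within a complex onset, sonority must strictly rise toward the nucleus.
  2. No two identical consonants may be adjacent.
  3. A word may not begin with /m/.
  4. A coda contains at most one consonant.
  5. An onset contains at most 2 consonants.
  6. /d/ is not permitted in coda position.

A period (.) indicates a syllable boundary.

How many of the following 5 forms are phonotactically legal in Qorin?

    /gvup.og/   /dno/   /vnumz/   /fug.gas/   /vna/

/gvup.og/ — σ1 onset /gv/ (1→2 rises), coda /p/ ok; σ2 onset /∅/, coda /g/ ok → phonotactically legal
/dno/ — σ1 onset /dn/ (1→3 rises), coda /∅/ ok → phonotactically legal
/vnumz/ — violates constraint 4: syllable 1 coda /mz/ has 2 consonants (> 1) → phonotactically illegal
/fug.gas/ — violates constraint 2: adjacent identical consonants /gg/ → phonotactically illegal
/vna/ — σ1 onset /vn/ (2→3 rises), coda /∅/ ok → phonotactically legal
Phonotactically legal: /gvup.og/, /dno/, /vna/ → 3.

3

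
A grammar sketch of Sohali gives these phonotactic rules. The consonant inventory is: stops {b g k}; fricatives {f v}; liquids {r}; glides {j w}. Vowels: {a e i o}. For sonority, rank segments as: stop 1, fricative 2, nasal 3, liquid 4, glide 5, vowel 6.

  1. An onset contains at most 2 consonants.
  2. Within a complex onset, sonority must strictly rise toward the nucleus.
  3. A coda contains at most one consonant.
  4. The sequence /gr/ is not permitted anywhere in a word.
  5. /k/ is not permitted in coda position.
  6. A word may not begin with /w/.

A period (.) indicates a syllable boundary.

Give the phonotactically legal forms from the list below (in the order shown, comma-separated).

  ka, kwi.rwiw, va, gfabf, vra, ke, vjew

ka, kwi.rwiw, va, vra, ke, vjew

ka — σ1 onset /k/, coda /∅/ ok → phonotactically legal
kwi.rwiw — σ1 onset /kw/ (1→5 rises), coda /∅/ ok; σ2 onset /rw/ (4→5 rises), coda /w/ ok → phonotactically legal
va — σ1 onset /v/, coda /∅/ ok → phonotactically legal
gfabf — violates constraint 3: syllable 1 coda /bf/ has 2 consonants (> 1) → phonotactically illegal
vra — σ1 onset /vr/ (2→4 rises), coda /∅/ ok → phonotactically legal
ke — σ1 onset /k/, coda /∅/ ok → phonotactically legal
vjew — σ1 onset /vj/ (2→5 rises), coda /w/ ok → phonotactically legal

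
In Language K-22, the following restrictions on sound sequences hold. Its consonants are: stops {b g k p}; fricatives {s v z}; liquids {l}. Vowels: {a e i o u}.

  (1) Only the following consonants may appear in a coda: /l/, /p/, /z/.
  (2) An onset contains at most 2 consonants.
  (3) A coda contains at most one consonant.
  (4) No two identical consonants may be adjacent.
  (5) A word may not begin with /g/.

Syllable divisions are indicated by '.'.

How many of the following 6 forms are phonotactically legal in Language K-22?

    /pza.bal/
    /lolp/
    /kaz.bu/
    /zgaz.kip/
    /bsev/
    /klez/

4

/pza.bal/ — σ1 onset /pz/ (2C), coda /∅/ ok; σ2 onset /b/, coda /l/ ok → phonotactically legal
/lolp/ — violates constraint 3: syllable 1 coda /lp/ has 2 consonants (> 1) → phonotactically illegal
/kaz.bu/ — σ1 onset /k/, coda /z/ ok; σ2 onset /b/, coda /∅/ ok → phonotactically legal
/zgaz.kip/ — σ1 onset /zg/ (2C), coda /z/ ok; σ2 onset /k/, coda /p/ ok → phonotactically legal
/bsev/ — violates constraint 1: syllable 1 coda contains /v/, which is not a licensed coda consonant → phonotactically illegal
/klez/ — σ1 onset /kl/ (2C), coda /z/ ok → phonotactically legal
Phonotactically legal: /pza.bal/, /kaz.bu/, /zgaz.kip/, /klez/ → 4.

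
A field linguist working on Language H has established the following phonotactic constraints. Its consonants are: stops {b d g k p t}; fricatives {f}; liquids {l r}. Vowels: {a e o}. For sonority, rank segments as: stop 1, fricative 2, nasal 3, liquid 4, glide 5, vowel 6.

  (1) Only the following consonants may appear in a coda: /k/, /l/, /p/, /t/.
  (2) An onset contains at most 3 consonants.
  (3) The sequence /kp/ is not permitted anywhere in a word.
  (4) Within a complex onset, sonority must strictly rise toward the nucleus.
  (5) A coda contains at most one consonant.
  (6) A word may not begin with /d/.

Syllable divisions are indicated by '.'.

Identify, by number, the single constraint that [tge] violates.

4

[tge]: syllable 1 onset /tg/: /t/ (stop, 1) → /g/ (stop, 1) does not rise.
This is a violation of constraint 4: "Within a complex onset, sonority must strictly rise toward the nucleus."
The remaining constraints (1, 2, 3, 5, 6) are satisfied.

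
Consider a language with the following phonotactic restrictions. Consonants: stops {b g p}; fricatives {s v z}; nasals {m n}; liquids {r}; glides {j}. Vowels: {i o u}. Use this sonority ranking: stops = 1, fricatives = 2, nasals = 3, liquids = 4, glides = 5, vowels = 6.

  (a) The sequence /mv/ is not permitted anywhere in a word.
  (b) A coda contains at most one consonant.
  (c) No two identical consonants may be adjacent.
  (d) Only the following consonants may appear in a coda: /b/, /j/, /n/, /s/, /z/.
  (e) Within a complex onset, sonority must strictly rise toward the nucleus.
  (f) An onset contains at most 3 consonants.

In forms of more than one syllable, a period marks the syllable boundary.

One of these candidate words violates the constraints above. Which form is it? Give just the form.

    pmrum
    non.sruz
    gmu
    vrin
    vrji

pmrum — violates constraint (d): syllable 1 coda contains /m/, which is not a licensed coda consonant → ill-formed
non.sruz — σ1 onset /n/, coda /n/ ok; σ2 onset /sr/ (2→4 rises), coda /z/ ok → well-formed
gmu — σ1 onset /gm/ (1→3 rises), coda /∅/ ok → well-formed
vrin — σ1 onset /vr/ (2→4 rises), coda /n/ ok → well-formed
vrji — σ1 onset /vrj/ (2→4→5 rises), coda /∅/ ok → well-formed

pmrum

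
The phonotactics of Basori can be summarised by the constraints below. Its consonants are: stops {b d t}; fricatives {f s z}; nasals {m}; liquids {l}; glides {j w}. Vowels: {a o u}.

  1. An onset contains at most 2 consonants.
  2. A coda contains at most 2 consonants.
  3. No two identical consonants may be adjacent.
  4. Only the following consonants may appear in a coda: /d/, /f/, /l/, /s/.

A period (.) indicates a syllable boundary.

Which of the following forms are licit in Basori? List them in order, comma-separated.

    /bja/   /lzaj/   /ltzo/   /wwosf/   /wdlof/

/bja/

/bja/ — σ1 onset /bj/ (2C), coda /∅/ ok → licit
/lzaj/ — violates constraint 4: syllable 1 coda contains /j/, which is not a licensed coda consonant → illicit
/ltzo/ — violates constraint 1: syllable 1 onset /ltz/ has 3 consonants (> 2) → illicit
/wwosf/ — violates constraint 3: adjacent identical consonants /ww/ → illicit
/wdlof/ — violates constraint 1: syllable 1 onset /wdl/ has 3 consonants (> 2) → illicit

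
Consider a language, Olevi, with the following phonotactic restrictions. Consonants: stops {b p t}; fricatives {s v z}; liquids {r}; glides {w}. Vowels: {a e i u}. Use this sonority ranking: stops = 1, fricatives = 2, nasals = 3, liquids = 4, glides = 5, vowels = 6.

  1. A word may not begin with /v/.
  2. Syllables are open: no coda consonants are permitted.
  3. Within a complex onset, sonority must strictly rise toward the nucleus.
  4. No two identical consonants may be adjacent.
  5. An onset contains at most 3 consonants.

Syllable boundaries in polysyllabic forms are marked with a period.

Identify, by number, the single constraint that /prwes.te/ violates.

/prwes.te/: syllable 1 coda /s/ has 1 consonant (> 0).
This is a violation of constraint 2: "Syllables are open: no coda consonants are permitted."
The remaining constraints (1, 3, 4, 5) are satisfied.

2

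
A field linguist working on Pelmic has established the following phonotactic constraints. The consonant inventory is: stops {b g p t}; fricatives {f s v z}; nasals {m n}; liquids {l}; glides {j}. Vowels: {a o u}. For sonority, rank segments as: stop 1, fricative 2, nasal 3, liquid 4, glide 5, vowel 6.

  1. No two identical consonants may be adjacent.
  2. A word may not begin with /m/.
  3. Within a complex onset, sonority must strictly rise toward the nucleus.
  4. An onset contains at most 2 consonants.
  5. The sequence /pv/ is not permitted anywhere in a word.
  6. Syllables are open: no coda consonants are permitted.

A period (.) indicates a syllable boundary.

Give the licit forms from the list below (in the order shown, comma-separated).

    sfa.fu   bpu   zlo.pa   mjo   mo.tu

sfa.fu — violates constraint 3: syllable 1 onset /sf/: /s/ (fricative, 2) → /f/ (fricative, 2) does not rise → illicit
bpu — violates constraint 3: syllable 1 onset /bp/: /b/ (stop, 1) → /p/ (stop, 1) does not rise → illicit
zlo.pa — σ1 onset /zl/ (2→4 rises), coda /∅/ ok; σ2 onset /p/, coda /∅/ ok → licit
mjo — violates constraint 2: word begins with /m/ → illicit
mo.tu — violates constraint 2: word begins with /m/ → illicit

zlo.pa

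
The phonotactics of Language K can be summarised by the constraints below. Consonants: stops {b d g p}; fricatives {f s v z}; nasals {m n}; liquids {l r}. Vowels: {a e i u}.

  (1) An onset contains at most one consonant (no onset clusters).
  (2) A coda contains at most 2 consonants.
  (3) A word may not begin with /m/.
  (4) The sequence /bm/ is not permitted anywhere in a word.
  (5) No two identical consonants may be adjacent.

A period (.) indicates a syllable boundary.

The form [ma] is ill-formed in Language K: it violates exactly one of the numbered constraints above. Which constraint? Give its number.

3

[ma]: word begins with /m/.
This is a violation of constraint 3: "A word may not begin with /m/."
The remaining constraints (1, 2, 4, 5) are satisfied.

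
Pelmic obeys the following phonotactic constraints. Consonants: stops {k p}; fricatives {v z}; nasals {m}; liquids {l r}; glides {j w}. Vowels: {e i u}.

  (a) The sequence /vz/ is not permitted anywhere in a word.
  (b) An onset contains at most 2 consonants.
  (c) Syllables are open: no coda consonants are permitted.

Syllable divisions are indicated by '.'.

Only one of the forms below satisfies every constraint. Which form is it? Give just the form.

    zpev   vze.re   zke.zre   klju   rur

zke.zre

zpev — violates constraint (c): syllable 1 coda /v/ has 1 consonant (> 0) → phonotactically illegal
vze.re — violates constraint (a): contains banned sequence /vz/ → phonotactically illegal
zke.zre — σ1 onset /zk/ (2C), coda /∅/ ok; σ2 onset /zr/ (2C), coda /∅/ ok → phonotactically legal
klju — violates constraint (b): syllable 1 onset /klj/ has 3 consonants (> 2) → phonotactically illegal
rur — violates constraint (c): syllable 1 coda /r/ has 1 consonant (> 0) → phonotactically illegal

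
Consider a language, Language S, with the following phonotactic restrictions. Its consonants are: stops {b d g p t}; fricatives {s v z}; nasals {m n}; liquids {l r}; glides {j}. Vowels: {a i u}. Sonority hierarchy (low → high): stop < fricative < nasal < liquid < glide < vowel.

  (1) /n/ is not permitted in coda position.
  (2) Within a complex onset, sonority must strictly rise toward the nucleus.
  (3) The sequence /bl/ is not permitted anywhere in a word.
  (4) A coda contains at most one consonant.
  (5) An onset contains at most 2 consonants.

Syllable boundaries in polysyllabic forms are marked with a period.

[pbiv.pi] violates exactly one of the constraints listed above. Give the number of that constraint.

2

[pbiv.pi]: syllable 1 onset /pb/: /p/ (stop, 1) → /b/ (stop, 1) does not rise.
This is a violation of constraint 2: "Within a complex onset, sonority must strictly rise toward the nucleus."
The remaining constraints (1, 3, 4, 5) are satisfied.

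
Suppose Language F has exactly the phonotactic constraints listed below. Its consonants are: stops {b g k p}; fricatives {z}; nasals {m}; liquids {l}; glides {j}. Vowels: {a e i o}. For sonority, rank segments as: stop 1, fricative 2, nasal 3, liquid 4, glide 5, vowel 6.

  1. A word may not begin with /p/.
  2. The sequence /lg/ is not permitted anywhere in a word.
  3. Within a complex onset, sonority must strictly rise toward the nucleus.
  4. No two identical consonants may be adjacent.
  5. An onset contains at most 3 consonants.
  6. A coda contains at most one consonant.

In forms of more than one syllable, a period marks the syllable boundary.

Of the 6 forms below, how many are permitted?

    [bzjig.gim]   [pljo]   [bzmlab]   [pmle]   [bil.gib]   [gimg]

0

[bzjig.gim] — violates constraint 4: adjacent identical consonants /gg/ → not permitted
[pljo] — violates constraint 1: word begins with /p/ → not permitted
[bzmlab] — violates constraint 5: syllable 1 onset /bzml/ has 4 consonants (> 3) → not permitted
[pmle] — violates constraint 1: word begins with /p/ → not permitted
[bil.gib] — violates constraint 2: contains banned sequence /lg/ → not permitted
[gimg] — violates constraint 6: syllable 1 coda /mg/ has 2 consonants (> 1) → not permitted
No form is permitted → 0.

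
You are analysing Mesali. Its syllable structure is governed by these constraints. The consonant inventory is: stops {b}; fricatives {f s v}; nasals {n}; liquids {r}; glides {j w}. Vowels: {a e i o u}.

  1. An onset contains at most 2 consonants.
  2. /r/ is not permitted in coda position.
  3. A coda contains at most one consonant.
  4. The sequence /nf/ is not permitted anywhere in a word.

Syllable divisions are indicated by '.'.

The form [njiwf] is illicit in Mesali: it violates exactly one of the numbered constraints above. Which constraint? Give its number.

3

[njiwf]: syllable 1 coda /wf/ has 2 consonants (> 1).
This is a violation of constraint 3: "A coda contains at most one consonant."
The remaining constraints (1, 2, 4) are satisfied.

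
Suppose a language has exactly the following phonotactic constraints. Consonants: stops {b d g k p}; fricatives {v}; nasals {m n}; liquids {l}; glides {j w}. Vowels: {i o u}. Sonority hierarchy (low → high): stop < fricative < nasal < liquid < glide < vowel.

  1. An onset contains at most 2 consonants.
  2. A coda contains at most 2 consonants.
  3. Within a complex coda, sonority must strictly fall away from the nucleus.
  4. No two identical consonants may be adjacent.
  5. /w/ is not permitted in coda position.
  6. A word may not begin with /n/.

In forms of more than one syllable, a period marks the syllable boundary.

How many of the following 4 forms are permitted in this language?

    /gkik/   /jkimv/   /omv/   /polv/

4

/gkik/ — σ1 onset /gk/ (2C), coda /k/ ok → permitted
/jkimv/ — σ1 onset /jk/ (2C), coda /mv/ (3→2 falls) ok → permitted
/omv/ — σ1 onset /∅/, coda /mv/ (3→2 falls) ok → permitted
/polv/ — σ1 onset /p/, coda /lv/ (4→2 falls) ok → permitted
Permitted: /gkik/, /jkimv/, /omv/, /polv/ → 4.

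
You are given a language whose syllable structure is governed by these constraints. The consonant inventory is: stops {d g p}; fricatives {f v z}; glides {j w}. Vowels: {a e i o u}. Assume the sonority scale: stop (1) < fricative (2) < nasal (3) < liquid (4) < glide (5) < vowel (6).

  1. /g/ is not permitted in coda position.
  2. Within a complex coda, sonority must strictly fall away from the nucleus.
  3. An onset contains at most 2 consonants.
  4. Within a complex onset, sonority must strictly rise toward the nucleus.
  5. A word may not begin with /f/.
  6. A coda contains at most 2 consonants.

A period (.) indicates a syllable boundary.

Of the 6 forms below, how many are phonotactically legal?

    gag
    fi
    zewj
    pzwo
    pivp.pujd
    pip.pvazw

gag — violates constraint 1: syllable 1 coda contains /g/ → phonotactically illegal
fi — violates constraint 5: word begins with /f/ → phonotactically illegal
zewj — violates constraint 2: syllable 1 coda /wj/: /w/ (glide, 5) → /j/ (glide, 5) does not fall → phonotactically illegal
pzwo — violates constraint 3: syllable 1 onset /pzw/ has 3 consonants (> 2) → phonotactically illegal
pivp.pujd — σ1 onset /p/, coda /vp/ (2→1 falls) ok; σ2 onset /p/, coda /jd/ (5→1 falls) ok → phonotactically legal
pip.pvazw — violates constraint 2: syllable 2 coda /zw/: /z/ (fricative, 2) → /w/ (glide, 5) does not fall → phonotactically illegal
Phonotactically legal: pivp.pujd → 1.

1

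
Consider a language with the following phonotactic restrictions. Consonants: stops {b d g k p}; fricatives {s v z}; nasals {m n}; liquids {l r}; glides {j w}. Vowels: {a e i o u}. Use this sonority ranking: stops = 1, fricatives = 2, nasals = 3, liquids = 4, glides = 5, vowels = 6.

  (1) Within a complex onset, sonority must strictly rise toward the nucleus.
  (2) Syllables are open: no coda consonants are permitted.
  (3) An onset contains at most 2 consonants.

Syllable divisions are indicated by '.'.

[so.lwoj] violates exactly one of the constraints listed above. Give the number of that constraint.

[so.lwoj]: syllable 2 coda /j/ has 1 consonant (> 0).
This is a violation of constraint 2: "Syllables are open: no coda consonants are permitted."
The remaining constraints (1, 3) are satisfied.

2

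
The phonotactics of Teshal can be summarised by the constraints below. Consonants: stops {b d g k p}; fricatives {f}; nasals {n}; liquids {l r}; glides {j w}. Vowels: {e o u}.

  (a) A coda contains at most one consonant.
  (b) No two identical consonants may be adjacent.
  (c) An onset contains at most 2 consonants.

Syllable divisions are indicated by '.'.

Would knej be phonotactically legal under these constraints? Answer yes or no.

yes

knej — σ1 onset /kn/ (2C), coda /j/ ok → phonotactically legal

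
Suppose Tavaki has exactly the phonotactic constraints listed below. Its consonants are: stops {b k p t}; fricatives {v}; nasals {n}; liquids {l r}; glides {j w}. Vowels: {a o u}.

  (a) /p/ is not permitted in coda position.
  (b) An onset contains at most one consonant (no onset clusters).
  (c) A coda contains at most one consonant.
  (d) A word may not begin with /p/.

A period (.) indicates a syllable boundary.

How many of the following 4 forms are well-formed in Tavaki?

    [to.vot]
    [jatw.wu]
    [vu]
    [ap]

[to.vot] — σ1 onset /t/, coda /∅/ ok; σ2 onset /v/, coda /t/ ok → well-formed
[jatw.wu] — violates constraint (c): syllable 1 coda /tw/ has 2 consonants (> 1) → ill-formed
[vu] — σ1 onset /v/, coda /∅/ ok → well-formed
[ap] — violates constraint (a): syllable 1 coda contains /p/ → ill-formed
Well-formed: [to.vot], [vu] → 2.

2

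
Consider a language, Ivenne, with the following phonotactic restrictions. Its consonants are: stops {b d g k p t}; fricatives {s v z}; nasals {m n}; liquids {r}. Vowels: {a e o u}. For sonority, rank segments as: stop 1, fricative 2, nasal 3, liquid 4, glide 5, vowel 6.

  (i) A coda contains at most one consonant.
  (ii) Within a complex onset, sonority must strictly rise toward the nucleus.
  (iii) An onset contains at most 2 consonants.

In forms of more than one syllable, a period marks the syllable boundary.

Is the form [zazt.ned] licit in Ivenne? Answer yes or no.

no

[zazt.ned] — violates constraint (i): syllable 1 coda /zt/ has 2 consonants (> 1) → illicit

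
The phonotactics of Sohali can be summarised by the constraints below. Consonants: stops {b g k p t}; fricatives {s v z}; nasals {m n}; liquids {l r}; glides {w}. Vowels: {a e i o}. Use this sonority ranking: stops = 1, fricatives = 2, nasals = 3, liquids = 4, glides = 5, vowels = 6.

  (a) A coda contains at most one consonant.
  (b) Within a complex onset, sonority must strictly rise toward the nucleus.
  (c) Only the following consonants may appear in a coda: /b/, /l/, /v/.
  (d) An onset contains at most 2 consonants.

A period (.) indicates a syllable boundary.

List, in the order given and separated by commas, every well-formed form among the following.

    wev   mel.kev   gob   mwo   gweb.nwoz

wev — σ1 onset /w/, coda /v/ ok → well-formed
mel.kev — σ1 onset /m/, coda /l/ ok; σ2 onset /k/, coda /v/ ok → well-formed
gob — σ1 onset /g/, coda /b/ ok → well-formed
mwo — σ1 onset /mw/ (3→5 rises), coda /∅/ ok → well-formed
gweb.nwoz — violates constraint (c): syllable 2 coda contains /z/, which is not a licensed coda consonant → ill-formed

wev, mel.kev, gob, mwo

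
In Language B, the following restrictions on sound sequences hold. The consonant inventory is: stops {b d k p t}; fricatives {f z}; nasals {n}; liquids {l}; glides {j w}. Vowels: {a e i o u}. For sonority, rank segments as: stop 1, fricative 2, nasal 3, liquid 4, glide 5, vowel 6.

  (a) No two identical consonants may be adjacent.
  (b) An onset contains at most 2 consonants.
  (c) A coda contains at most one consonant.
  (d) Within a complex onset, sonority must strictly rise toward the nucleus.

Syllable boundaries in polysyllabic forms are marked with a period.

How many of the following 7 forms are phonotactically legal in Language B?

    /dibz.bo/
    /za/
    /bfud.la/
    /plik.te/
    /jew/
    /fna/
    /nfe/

5

/dibz.bo/ — violates constraint (c): syllable 1 coda /bz/ has 2 consonants (> 1) → phonotactically illegal
/za/ — σ1 onset /z/, coda /∅/ ok → phonotactically legal
/bfud.la/ — σ1 onset /bf/ (1→2 rises), coda /d/ ok; σ2 onset /l/, coda /∅/ ok → phonotactically legal
/plik.te/ — σ1 onset /pl/ (1→4 rises), coda /k/ ok; σ2 onset /t/, coda /∅/ ok → phonotactically legal
/jew/ — σ1 onset /j/, coda /w/ ok → phonotactically legal
/fna/ — σ1 onset /fn/ (2→3 rises), coda /∅/ ok → phonotactically legal
/nfe/ — violates constraint (d): syllable 1 onset /nf/: /n/ (nasal, 3) → /f/ (fricative, 2) does not rise → phonotactically illegal
Phonotactically legal: /za/, /bfud.la/, /plik.te/, /jew/, /fna/ → 5.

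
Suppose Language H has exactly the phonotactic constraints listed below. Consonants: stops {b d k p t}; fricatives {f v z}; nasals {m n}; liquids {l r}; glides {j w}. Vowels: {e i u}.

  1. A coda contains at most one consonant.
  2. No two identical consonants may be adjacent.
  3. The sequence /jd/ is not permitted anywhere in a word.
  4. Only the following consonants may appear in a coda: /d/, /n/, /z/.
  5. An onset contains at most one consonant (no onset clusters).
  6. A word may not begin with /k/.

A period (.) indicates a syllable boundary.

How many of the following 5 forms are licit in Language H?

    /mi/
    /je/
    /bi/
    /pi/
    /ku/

/mi/ — σ1 onset /m/, coda /∅/ ok → licit
/je/ — σ1 onset /j/, coda /∅/ ok → licit
/bi/ — σ1 onset /b/, coda /∅/ ok → licit
/pi/ — σ1 onset /p/, coda /∅/ ok → licit
/ku/ — violates constraint 6: word begins with /k/ → illicit
Licit: /mi/, /je/, /bi/, /pi/ → 4.

4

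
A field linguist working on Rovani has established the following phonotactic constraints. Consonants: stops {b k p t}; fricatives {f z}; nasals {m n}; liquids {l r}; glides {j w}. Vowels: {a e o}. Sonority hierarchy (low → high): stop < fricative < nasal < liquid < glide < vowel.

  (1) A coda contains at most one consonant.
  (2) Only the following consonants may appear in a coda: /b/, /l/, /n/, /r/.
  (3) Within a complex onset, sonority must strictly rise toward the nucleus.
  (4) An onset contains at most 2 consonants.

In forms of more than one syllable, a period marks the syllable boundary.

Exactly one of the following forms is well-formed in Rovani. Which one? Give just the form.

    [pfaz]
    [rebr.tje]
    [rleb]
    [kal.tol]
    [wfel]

[kal.tol]

[pfaz] — violates constraint 2: syllable 1 coda contains /z/, which is not a licensed coda consonant → ill-formed
[rebr.tje] — violates constraint 1: syllable 1 coda /br/ has 2 consonants (> 1) → ill-formed
[rleb] — violates constraint 3: syllable 1 onset /rl/: /r/ (liquid, 4) → /l/ (liquid, 4) does not rise → ill-formed
[kal.tol] — σ1 onset /k/, coda /l/ ok; σ2 onset /t/, coda /l/ ok → well-formed
[wfel] — violates constraint 3: syllable 1 onset /wf/: /w/ (glide, 5) → /f/ (fricative, 2) does not rise → ill-formed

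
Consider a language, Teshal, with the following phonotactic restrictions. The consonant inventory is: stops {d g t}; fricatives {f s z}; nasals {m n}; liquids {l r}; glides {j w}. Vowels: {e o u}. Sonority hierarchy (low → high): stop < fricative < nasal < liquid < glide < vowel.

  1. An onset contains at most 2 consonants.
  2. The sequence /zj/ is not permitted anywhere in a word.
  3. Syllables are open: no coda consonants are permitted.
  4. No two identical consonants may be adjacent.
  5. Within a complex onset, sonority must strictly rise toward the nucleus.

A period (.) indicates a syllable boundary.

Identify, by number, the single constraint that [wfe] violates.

5

[wfe]: syllable 1 onset /wf/: /w/ (glide, 5) → /f/ (fricative, 2) does not rise.
This is a violation of constraint 5: "Within a complex onset, sonority must strictly rise toward the nucleus."
The remaining constraints (1, 2, 3, 4) are satisfied.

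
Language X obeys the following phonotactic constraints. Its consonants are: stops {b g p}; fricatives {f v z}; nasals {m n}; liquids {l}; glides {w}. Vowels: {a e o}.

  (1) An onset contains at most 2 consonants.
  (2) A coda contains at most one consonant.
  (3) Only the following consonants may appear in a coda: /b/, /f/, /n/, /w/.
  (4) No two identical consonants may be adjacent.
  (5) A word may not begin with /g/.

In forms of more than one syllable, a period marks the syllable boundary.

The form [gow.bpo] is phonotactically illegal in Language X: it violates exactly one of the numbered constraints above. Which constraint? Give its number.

5

[gow.bpo]: word begins with /g/.
This is a violation of constraint 5: "A word may not begin with /g/."
The remaining constraints (1, 2, 3, 4) are satisfied.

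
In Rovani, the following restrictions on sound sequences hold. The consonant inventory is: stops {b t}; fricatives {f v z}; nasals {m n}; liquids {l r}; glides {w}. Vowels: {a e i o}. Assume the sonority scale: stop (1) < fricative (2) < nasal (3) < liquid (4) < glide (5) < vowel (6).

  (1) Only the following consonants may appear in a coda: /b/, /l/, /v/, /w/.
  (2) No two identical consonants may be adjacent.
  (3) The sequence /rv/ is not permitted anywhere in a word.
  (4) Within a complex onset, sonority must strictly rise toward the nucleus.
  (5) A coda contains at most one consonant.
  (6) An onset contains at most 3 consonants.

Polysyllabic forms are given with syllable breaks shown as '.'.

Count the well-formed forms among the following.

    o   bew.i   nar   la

o — σ1 onset /∅/, coda /∅/ ok → well-formed
bew.i — σ1 onset /b/, coda /w/ ok; σ2 onset /∅/, coda /∅/ ok → well-formed
nar — violates constraint 1: syllable 1 coda contains /r/, which is not a licensed coda consonant → ill-formed
la — σ1 onset /l/, coda /∅/ ok → well-formed
Well-formed: o, bew.i, la → 3.

3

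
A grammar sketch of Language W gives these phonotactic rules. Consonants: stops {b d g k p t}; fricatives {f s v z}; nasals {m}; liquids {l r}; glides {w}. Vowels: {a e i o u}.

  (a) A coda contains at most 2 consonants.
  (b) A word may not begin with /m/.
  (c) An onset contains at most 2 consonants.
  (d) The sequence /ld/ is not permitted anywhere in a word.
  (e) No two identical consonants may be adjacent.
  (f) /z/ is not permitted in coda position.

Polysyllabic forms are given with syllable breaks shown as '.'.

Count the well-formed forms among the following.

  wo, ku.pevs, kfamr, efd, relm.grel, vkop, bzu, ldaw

wo — σ1 onset /w/, coda /∅/ ok → well-formed
ku.pevs — σ1 onset /k/, coda /∅/ ok; σ2 onset /p/, coda /vs/ (2C) ok → well-formed
kfamr — σ1 onset /kf/ (2C), coda /mr/ (2C) ok → well-formed
efd — σ1 onset /∅/, coda /fd/ (2C) ok → well-formed
relm.grel — σ1 onset /r/, coda /lm/ (2C) ok; σ2 onset /gr/ (2C), coda /l/ ok → well-formed
vkop — σ1 onset /vk/ (2C), coda /p/ ok → well-formed
bzu — σ1 onset /bz/ (2C), coda /∅/ ok → well-formed
ldaw — violates constraint (d): contains banned sequence /ld/ → ill-formed
Well-formed: wo, ku.pevs, kfamr, efd, relm.grel, vkop, bzu → 7.

7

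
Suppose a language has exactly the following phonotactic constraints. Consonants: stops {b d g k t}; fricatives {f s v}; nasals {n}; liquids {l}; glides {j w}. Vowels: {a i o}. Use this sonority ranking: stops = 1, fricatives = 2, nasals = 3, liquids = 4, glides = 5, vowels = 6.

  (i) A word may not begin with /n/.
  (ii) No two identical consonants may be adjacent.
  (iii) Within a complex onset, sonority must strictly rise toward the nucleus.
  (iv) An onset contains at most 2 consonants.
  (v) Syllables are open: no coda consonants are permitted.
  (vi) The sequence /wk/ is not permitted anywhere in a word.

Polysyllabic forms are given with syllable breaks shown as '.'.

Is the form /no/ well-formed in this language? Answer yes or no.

/no/ — violates constraint (i): word begins with /n/ → ill-formed

no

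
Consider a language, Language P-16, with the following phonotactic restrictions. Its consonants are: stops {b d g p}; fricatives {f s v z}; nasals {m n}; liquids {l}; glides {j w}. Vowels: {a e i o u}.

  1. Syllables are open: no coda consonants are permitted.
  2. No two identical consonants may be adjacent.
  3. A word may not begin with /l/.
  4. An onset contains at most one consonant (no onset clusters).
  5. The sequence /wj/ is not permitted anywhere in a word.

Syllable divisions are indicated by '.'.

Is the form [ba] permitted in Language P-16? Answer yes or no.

yes

[ba] — σ1 onset /b/, coda /∅/ ok → permitted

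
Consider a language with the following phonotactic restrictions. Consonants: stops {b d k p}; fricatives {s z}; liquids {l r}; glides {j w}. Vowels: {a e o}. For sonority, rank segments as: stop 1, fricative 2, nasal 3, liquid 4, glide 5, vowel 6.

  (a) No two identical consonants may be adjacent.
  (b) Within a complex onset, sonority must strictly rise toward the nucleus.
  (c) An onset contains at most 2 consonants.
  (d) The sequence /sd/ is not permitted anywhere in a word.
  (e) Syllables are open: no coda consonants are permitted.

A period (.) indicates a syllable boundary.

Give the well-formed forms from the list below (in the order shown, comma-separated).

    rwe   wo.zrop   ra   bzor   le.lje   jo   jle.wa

rwe — σ1 onset /rw/ (4→5 rises), coda /∅/ ok → well-formed
wo.zrop — violates constraint (e): syllable 2 coda /p/ has 1 consonant (> 0) → ill-formed
ra — σ1 onset /r/, coda /∅/ ok → well-formed
bzor — violates constraint (e): syllable 1 coda /r/ has 1 consonant (> 0) → ill-formed
le.lje — σ1 onset /l/, coda /∅/ ok; σ2 onset /lj/ (4→5 rises), coda /∅/ ok → well-formed
jo — σ1 onset /j/, coda /∅/ ok → well-formed
jle.wa — violates constraint (b): syllable 1 onset /jl/: /j/ (glide, 5) → /l/ (liquid, 4) does not rise → ill-formed

rwe, ra, le.lje, jo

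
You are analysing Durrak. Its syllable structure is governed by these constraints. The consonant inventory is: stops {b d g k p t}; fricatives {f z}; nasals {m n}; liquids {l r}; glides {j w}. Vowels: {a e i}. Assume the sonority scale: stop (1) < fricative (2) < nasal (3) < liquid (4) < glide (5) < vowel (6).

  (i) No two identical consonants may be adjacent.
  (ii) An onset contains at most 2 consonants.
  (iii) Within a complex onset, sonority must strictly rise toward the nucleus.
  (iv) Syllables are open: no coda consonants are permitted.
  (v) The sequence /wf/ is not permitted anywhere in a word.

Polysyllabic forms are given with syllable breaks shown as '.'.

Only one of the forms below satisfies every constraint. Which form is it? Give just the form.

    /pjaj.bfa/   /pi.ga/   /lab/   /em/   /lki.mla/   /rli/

/pjaj.bfa/ — violates constraint (iv): syllable 1 coda /j/ has 1 consonant (> 0) → phonotactically illegal
/pi.ga/ — σ1 onset /p/, coda /∅/ ok; σ2 onset /g/, coda /∅/ ok → phonotactically legal
/lab/ — violates constraint (iv): syllable 1 coda /b/ has 1 consonant (> 0) → phonotactically illegal
/em/ — violates constraint (iv): syllable 1 coda /m/ has 1 consonant (> 0) → phonotactically illegal
/lki.mla/ — violates constraint (iii): syllable 1 onset /lk/: /l/ (liquid, 4) → /k/ (stop, 1) does not rise → phonotactically illegal
/rli/ — violates constraint (iii): syllable 1 onset /rl/: /r/ (liquid, 4) → /l/ (liquid, 4) does not rise → phonotactically illegal

/pi.ga/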